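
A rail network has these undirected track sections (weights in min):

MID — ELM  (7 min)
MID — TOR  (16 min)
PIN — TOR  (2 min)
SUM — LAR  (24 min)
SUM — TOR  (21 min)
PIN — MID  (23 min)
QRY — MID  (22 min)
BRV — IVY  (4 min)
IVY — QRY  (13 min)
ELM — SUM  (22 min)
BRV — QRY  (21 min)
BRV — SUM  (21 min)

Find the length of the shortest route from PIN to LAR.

47 min

Shortest distances from PIN:
PIN: 0
TOR: 2  (via PIN)
MID: 18  (via TOR)
SUM: 23  (via TOR)
ELM: 25  (via MID)
QRY: 40  (via MID)
BRV: 44  (via SUM)
LAR: 47  (via SUM)
Shortest route: PIN → TOR → SUM → LAR = 47 min.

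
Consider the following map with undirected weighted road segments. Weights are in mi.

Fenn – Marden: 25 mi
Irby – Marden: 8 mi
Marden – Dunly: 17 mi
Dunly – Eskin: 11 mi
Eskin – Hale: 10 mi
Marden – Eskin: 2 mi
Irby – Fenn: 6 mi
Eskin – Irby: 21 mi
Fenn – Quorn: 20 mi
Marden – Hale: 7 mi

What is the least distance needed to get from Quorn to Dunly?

Compare a few routes:
Quorn → Fenn → Irby → Marden → Eskin → Dunly: 20+6+8+2+11 = 47
Quorn → Fenn → Irby → Marden → Dunly: 20+6+8+17 = 51
The minimum is 47 mi via Quorn → Fenn → Irby → Marden → Eskin → Dunly.

47 mi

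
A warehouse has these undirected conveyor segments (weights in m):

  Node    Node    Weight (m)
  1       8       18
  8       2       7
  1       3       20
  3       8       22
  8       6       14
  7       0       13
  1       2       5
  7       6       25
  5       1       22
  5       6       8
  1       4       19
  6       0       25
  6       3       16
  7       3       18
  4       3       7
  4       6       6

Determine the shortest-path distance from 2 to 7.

43 m

Running Dijkstra from 2:
2: 0
1: 5  (via 2)
8: 7  (via 2)
6: 21  (via 8)
4: 24  (via 1)
3: 25  (via 1)
5: 27  (via 1)
7: 43  (via 3)
Shortest route: 2–1–3–7 = 43 m.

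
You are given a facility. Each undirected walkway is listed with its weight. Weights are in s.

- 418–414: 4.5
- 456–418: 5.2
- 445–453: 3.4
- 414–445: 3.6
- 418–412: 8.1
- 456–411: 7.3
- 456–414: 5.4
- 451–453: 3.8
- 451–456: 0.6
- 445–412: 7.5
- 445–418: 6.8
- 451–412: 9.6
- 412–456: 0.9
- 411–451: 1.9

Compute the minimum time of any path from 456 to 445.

7.8 s

Enumerating some paths:
456–414–445: 5.4+3.6 = 9
456–412–445: 0.9+7.5 = 8.4
456–418–445: 5.2+6.8 = 12
456–451–453–445: 0.6+3.8+3.4 = 7.8
The minimum is 7.8 s via 456–451–453–445.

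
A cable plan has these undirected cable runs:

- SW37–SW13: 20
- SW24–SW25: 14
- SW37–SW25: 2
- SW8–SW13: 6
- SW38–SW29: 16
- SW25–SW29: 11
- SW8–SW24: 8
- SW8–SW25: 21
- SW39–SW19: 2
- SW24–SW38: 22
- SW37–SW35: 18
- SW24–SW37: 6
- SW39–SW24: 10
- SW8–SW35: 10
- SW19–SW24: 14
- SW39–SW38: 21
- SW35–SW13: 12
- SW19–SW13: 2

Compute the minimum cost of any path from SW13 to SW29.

Running Dijkstra from SW13:
SW13: 0
SW19: 2  (via SW13)
SW39: 4  (via SW19)
SW8: 6  (via SW13)
SW35: 12  (via SW13)
SW24: 14  (via SW39)
SW37: 20  (via SW13)
SW25: 22  (via SW37)
SW38: 25  (via SW39)
SW29: 33  (via SW25)
Shortest route: SW13 → SW37 → SW25 → SW29 = 33.

33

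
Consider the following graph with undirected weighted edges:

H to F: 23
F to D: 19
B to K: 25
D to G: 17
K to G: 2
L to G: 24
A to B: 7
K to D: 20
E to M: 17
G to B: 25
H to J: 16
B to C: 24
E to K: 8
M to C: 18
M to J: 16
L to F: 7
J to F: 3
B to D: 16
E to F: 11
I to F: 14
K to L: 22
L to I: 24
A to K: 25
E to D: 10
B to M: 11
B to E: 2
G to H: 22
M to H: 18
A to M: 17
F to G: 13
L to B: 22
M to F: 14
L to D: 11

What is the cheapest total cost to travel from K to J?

18

Settle nodes by increasing distance from K:
K: 0
G: 2  (via K)
E: 8  (via K)
B: 10  (via E)
F: 15  (via G)
A: 17  (via B)
D: 18  (via E)
J: 18  (via F)
Shortest route: K–G–F–J = 18.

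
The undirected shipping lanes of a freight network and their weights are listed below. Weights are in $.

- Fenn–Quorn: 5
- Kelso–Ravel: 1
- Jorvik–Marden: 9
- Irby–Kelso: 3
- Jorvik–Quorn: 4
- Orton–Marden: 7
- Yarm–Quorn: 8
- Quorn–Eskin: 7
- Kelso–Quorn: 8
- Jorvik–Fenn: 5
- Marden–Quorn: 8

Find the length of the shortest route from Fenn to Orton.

$20

Shortest distances from Fenn:
Fenn: 0
Quorn: 5  (via Fenn)
Jorvik: 5  (via Fenn)
Eskin: 12  (via Quorn)
Yarm: 13  (via Quorn)
Kelso: 13  (via Quorn)
Marden: 13  (via Quorn)
Ravel: 14  (via Kelso)
Irby: 16  (via Kelso)
Orton: 20  (via Marden)
Shortest route: Fenn–Quorn–Marden–Orton = $20.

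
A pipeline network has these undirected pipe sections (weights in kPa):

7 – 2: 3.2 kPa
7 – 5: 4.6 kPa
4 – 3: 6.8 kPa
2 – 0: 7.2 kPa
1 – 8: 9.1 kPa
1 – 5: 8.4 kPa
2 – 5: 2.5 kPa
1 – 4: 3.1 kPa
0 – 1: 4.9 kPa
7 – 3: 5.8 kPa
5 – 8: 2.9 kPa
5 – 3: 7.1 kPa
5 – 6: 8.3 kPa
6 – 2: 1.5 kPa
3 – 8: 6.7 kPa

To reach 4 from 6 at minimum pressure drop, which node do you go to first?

2

Enumerating some paths:
6–2–0–1–4: 1.5+7.2+4.9+3.1 = 16.7
6–2–5–3–4: 1.5+2.5+7.1+6.8 = 17.9
6–2–5–1–4: 1.5+2.5+8.4+3.1 = 15.5
6–2–7–3–4: 1.5+3.2+5.8+6.8 = 17.3
The minimum is 15.5 kPa via 6–2–5–1–4.
So from 6 the first move is to 2.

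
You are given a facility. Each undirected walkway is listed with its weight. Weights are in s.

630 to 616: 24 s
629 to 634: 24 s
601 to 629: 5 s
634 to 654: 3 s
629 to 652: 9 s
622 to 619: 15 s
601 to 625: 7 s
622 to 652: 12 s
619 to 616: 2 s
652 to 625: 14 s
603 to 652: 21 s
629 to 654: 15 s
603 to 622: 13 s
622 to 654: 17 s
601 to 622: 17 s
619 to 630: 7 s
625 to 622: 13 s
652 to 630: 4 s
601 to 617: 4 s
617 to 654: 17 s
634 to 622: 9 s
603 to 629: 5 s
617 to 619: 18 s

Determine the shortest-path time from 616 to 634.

Running Dijkstra from 616:
616: 0
619: 2  (via 616)
630: 9  (via 619)
652: 13  (via 630)
622: 17  (via 619)
617: 20  (via 619)
629: 22  (via 652)
601: 24  (via 617)
634: 26  (via 622)
Shortest route: 616 → 619 → 622 → 634 = 26 s.

26 s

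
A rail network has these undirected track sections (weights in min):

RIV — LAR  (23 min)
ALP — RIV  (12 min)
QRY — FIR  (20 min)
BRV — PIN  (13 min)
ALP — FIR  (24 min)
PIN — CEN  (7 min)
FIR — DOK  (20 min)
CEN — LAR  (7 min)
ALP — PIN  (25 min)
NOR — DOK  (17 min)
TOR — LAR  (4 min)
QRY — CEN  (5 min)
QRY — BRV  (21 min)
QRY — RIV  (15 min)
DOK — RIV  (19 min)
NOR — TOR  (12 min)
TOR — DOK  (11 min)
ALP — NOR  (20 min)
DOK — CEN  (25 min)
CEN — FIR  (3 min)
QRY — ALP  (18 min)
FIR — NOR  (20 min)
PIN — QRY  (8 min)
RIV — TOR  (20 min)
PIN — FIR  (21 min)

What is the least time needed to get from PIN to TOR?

18 min

Candidate routes:
PIN → CEN → LAR → TOR: 7+7+4 = 18
PIN → QRY → CEN → LAR → TOR: 8+5+7+4 = 24
PIN → FIR → CEN → LAR → TOR: 21+3+7+4 = 35
The minimum is 18 min via PIN → CEN → LAR → TOR.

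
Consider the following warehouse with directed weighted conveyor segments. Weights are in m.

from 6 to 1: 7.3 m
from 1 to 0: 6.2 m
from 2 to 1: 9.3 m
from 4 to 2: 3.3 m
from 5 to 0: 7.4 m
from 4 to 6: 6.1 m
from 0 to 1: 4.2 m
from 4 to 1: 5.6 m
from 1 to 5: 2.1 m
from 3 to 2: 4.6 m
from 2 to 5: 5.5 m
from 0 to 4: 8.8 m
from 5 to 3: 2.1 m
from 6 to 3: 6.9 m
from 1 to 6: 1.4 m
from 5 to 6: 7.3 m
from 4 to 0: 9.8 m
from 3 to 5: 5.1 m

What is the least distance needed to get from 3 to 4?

21.3 m

Running Dijkstra from 3:
3: 0
2: 4.6  (via 3)
5: 5.1  (via 3)
6: 12.4  (via 5)
0: 12.5  (via 5)
1: 13.9  (via 2)
4: 21.3  (via 0)
Shortest route: 3 → 5 → 0 → 4 = 21.3 m.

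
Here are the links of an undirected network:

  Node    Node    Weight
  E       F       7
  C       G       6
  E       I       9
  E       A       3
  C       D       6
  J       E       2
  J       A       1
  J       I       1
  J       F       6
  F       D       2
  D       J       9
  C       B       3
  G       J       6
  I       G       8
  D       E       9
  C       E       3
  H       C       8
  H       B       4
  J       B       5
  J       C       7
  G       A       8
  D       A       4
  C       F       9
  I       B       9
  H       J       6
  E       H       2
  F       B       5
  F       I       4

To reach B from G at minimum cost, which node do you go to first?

C

Compare a few routes:
G–J–E–H–B: 6+2+2+4 = 14
G–C–B: 6+3 = 9
G–J–E–C–B: 6+2+3+3 = 14
G–J–B: 6+5 = 11
Cheapest is G–C–B at 9.
So from G the first move is to C.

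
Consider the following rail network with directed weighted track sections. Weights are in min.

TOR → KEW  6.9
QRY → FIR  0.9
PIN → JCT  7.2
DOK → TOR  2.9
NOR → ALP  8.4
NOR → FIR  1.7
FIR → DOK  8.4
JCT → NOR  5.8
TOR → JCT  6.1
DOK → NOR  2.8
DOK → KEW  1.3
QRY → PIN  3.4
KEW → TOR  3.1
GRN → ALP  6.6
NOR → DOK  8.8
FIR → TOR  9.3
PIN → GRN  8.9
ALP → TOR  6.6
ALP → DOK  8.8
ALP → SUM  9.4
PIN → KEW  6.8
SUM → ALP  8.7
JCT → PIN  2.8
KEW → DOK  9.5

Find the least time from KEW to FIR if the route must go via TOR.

Shortest KEW→TOR: KEW–TOR = 3.1
Best TOR to FIR: TOR–JCT–NOR–FIR costing 13.6
Total via TOR: 3.1 + 13.6 = 16.7 min.

16.7 min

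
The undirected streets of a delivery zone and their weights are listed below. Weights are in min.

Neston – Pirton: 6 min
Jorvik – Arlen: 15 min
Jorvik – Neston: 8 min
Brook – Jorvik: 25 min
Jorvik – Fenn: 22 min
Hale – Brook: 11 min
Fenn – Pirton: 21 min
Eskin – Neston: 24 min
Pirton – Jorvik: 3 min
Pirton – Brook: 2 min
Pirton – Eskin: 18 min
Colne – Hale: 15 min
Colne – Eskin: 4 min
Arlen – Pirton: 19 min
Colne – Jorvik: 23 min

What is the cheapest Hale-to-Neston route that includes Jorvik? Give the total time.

Best Hale to Jorvik: Hale–Brook–Pirton–Jorvik costing 16
Shortest Jorvik→Neston: Jorvik–Neston = 8
Total via Jorvik: 16 + 8 = 24 min.

24 min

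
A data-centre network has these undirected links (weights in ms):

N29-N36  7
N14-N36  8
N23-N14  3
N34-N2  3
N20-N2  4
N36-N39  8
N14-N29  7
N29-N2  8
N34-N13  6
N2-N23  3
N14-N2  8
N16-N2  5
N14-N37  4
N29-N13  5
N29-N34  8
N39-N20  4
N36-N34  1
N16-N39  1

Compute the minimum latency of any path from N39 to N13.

Candidate routes:
N39 - N20 - N2 - N34 - N13: 4+4+3+6 = 17
N39 - N36 - N29 - N13: 8+7+5 = 20
N39 - N16 - N2 - N34 - N13: 1+5+3+6 = 15
N39 - N16 - N2 - N29 - N13: 1+5+8+5 = 19
Cheapest is N39 - N16 - N2 - N34 - N13 at 15 ms.

15 ms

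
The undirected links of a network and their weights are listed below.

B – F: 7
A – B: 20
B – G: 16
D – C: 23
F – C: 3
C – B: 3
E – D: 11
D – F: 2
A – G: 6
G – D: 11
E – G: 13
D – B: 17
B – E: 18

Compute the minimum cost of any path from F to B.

Candidate routes:
F - B: 7 = 7
F - C - B: 3+3 = 6
Cheapest is F - C - B at 6.

6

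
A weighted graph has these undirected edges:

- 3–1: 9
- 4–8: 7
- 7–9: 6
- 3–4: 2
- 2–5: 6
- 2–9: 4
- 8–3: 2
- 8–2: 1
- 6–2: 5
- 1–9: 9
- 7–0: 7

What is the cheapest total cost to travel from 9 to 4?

9

Shortest distances from 9:
9: 0
2: 4  (via 9)
8: 5  (via 2)
7: 6  (via 9)
3: 7  (via 8)
1: 9  (via 9)
4: 9  (via 3)
Shortest route: 9 → 2 → 8 → 3 → 4 = 9.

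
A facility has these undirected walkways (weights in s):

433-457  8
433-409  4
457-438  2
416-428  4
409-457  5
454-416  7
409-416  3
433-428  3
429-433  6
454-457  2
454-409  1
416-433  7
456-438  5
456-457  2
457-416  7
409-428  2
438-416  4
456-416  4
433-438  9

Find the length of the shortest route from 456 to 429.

15 s

Enumerating some paths:
456 → 457 → 454 → 409 → 428 → 433 → 429: 2+2+1+2+3+6 = 16
456 → 457 → 454 → 409 → 433 → 429: 2+2+1+4+6 = 15
456 → 457 → 433 → 429: 2+8+6 = 16
Cheapest is 456 → 457 → 454 → 409 → 433 → 429 at 15 s.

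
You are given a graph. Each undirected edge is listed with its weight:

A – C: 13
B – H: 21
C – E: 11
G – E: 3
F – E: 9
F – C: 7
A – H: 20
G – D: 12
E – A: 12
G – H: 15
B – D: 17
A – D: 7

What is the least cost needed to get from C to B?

37

Compare a few routes:
C–E–G–D–B: 11+3+12+17 = 43
C–F–E–G–D–B: 7+9+3+12+17 = 48
C–E–A–D–B: 11+12+7+17 = 47
C–A–D–B: 13+7+17 = 37
The minimum is 37 via C–A–D–B.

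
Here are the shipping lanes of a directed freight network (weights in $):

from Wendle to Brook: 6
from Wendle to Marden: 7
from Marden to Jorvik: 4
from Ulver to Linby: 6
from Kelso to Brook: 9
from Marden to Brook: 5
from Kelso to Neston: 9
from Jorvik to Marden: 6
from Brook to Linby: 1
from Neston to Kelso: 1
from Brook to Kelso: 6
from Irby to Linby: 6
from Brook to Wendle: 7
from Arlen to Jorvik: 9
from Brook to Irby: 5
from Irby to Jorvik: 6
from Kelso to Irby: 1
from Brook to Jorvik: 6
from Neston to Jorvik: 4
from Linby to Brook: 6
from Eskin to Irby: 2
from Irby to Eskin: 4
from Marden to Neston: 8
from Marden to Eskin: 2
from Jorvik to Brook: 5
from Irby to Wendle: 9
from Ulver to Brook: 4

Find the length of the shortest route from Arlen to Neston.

$23

Settle nodes by increasing distance from Arlen:
Arlen: 0
Jorvik: 9  (via Arlen)
Brook: 14  (via Jorvik)
Marden: 15  (via Jorvik)
Linby: 15  (via Brook)
Eskin: 17  (via Marden)
Irby: 19  (via Brook)
Kelso: 20  (via Brook)
Wendle: 21  (via Brook)
Neston: 23  (via Marden)
Shortest route: Arlen → Jorvik → Marden → Neston = $23.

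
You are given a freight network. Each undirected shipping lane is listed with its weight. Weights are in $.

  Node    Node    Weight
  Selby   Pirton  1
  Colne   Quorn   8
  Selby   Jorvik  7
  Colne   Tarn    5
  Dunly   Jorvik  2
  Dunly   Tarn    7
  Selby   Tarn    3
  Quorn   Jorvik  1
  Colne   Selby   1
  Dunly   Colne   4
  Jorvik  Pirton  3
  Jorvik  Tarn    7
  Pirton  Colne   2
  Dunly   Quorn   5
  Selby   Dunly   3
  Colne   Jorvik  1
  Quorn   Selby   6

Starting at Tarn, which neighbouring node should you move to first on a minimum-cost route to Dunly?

Selby

Enumerating some paths:
Tarn → Selby → Colne → Jorvik → Dunly: 3+1+1+2 = 7
Tarn → Colne → Jorvik → Dunly: 5+1+2 = 8
Tarn → Selby → Dunly: 3+3 = 6
Tarn → Dunly: 7 = 7
The minimum is $6 via Tarn → Selby → Dunly.
So from Tarn the first move is to Selby.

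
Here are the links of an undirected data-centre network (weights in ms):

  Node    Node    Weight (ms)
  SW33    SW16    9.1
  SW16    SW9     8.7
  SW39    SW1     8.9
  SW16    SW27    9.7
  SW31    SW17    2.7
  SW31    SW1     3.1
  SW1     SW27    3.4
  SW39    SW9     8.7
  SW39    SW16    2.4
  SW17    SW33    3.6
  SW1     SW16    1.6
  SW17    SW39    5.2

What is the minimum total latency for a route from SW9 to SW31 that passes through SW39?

15.8 ms

Shortest SW9→SW39: SW9 → SW39 = 8.7
Shortest SW39→SW31: SW39 → SW16 → SW1 → SW31 = 7.1
Total via SW39: 8.7 + 7.1 = 15.8 ms.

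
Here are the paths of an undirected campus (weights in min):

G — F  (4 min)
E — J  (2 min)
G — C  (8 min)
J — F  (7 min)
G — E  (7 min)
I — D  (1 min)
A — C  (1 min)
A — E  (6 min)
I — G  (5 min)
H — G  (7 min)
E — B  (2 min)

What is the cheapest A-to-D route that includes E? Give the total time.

19 min

Shortest A→E: A–E = 6
Shortest E→D: E–G–I–D = 13
Total via E: 6 + 13 = 19 min.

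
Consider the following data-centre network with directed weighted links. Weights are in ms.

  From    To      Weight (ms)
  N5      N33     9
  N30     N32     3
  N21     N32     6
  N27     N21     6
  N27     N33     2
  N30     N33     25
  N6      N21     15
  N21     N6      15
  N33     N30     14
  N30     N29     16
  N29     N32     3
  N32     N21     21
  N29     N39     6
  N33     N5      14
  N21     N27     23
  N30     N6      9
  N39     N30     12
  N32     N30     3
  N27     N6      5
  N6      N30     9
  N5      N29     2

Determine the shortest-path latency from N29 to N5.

Settle nodes by increasing distance from N29:
N29: 0
N32: 3  (via N29)
N39: 6  (via N29)
N30: 6  (via N32)
N6: 15  (via N30)
N21: 24  (via N32)
N33: 31  (via N30)
N5: 45  (via N33)
Shortest route: N29–N32–N30–N33–N5 = 45 ms.

45 ms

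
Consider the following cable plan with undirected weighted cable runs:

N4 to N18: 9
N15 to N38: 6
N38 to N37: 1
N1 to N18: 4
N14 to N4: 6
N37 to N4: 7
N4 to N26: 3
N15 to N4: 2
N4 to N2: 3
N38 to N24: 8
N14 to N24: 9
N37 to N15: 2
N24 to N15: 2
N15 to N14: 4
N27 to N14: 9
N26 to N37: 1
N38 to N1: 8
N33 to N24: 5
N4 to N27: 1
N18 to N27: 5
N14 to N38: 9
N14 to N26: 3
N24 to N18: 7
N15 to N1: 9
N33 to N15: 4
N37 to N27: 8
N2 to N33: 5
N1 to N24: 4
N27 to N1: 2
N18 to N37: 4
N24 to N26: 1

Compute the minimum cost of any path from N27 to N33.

7

Enumerating some paths:
N27 → N4 → N15 → N33: 1+2+4 = 7
N27 → N4 → N15 → N24 → N33: 1+2+2+5 = 10
N27 → N4 → N2 → N33: 1+3+5 = 9
Cheapest is N27 → N4 → N15 → N33 at 7.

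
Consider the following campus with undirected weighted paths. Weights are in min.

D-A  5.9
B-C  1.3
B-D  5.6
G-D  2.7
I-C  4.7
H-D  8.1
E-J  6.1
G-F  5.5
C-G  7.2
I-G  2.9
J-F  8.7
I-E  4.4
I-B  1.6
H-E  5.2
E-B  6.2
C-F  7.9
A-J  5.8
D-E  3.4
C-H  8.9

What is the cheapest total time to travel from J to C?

13.4 min

Shortest distances from J:
J: 0
A: 5.8  (via J)
E: 6.1  (via J)
F: 8.7  (via J)
D: 9.5  (via E)
I: 10.5  (via E)
H: 11.3  (via E)
B: 12.1  (via I)
G: 12.2  (via D)
C: 13.4  (via B)
Shortest route: J–E–I–B–C = 13.4 min.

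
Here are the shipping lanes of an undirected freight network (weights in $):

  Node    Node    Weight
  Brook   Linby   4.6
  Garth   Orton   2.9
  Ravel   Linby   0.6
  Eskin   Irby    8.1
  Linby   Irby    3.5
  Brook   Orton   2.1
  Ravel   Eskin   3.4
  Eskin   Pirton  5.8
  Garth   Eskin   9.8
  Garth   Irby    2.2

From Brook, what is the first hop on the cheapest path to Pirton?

Compare a few routes:
Brook–Linby–Ravel–Eskin–Pirton: 4.6+0.6+3.4+5.8 = 14.4
Brook–Orton–Garth–Irby–Linby–Ravel–Eskin–Pirton: 2.1+2.9+2.2+3.5+0.6+3.4+5.8 = 20.5
The minimum is $14.4 via Brook–Linby–Ravel–Eskin–Pirton.
So from Brook the first move is to Linby.

Linby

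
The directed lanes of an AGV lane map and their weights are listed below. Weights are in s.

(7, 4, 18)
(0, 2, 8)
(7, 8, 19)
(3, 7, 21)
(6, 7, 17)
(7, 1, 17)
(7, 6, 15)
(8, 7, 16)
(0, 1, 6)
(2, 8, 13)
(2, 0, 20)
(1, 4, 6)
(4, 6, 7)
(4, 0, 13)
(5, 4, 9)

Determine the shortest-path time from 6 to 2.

Shortest distances from 6:
6: 0
7: 17  (via 6)
1: 34  (via 7)
4: 35  (via 7)
8: 36  (via 7)
0: 48  (via 4)
2: 56  (via 0)
Shortest route: 6 → 7 → 4 → 0 → 2 = 56 s.

56 s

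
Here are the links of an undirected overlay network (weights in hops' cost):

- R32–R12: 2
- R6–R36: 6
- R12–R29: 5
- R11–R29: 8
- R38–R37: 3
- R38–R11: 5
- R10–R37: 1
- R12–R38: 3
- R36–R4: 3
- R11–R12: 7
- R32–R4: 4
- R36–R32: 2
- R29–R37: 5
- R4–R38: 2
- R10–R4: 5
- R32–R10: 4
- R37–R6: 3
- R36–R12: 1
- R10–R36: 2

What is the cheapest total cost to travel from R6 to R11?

11 hops' cost

Candidate routes:
R6 - R37 - R10 - R36 - R12 - R11: 3+1+2+1+7 = 14
R6 - R36 - R12 - R11: 6+1+7 = 14
R6 - R37 - R38 - R11: 3+3+5 = 11
The minimum is 11 hops' cost via R6 - R37 - R38 - R11.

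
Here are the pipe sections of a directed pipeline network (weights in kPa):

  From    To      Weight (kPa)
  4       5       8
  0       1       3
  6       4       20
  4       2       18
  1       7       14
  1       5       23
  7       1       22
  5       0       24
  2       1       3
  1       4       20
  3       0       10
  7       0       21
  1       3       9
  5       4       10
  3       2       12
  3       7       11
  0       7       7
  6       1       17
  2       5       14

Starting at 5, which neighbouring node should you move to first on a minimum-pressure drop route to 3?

Enumerating some paths:
5 → 4 → 2 → 1 → 3: 10+18+3+9 = 40
5 → 0 → 1 → 3: 24+3+9 = 36
The minimum is 36 kPa via 5 → 0 → 1 → 3.
So from 5 the first move is to 0.

0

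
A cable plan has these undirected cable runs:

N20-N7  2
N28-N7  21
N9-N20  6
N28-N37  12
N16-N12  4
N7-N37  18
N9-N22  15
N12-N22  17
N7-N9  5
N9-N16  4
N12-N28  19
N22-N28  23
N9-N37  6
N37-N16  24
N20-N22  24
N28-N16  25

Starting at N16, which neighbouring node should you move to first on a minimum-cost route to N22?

N9

Compare a few routes:
N16 → N9 → N22: 4+15 = 19
N16 → N9 → N20 → N22: 4+6+24 = 34
N16 → N12 → N22: 4+17 = 21
N16 → N9 → N7 → N20 → N22: 4+5+2+24 = 35
Cheapest is N16 → N9 → N22 at 19.
So from N16 the first move is to N9.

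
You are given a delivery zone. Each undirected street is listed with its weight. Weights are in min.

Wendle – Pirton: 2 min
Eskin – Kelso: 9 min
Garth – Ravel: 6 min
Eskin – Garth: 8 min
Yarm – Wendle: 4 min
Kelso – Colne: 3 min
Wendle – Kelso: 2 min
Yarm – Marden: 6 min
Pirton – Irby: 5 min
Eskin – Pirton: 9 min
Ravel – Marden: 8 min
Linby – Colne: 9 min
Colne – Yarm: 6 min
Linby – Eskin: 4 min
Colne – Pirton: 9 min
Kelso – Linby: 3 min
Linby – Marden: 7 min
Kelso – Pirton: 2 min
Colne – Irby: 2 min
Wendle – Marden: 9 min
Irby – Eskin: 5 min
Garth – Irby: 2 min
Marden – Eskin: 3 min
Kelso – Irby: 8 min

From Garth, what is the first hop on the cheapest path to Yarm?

Irby

Enumerating some paths:
Garth - Irby - Colne - Kelso - Wendle - Yarm: 2+2+3+2+4 = 13
Garth - Irby - Pirton - Wendle - Yarm: 2+5+2+4 = 13
Garth - Irby - Colne - Yarm: 2+2+6 = 10
Garth - Irby - Colne - Kelso - Pirton - Wendle - Yarm: 2+2+3+2+2+4 = 15
The minimum is 10 min via Garth - Irby - Colne - Yarm.
So from Garth the first move is to Irby.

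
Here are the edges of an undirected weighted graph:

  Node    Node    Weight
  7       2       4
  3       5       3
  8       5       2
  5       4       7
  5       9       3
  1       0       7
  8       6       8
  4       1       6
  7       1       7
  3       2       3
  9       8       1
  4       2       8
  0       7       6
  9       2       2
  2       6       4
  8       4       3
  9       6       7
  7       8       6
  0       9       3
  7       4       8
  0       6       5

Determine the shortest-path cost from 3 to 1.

Candidate routes:
3–2–9–0–1: 3+2+3+7 = 15
3–2–7–1: 3+4+7 = 14
3–2–9–8–4–1: 3+2+1+3+6 = 15
Cheapest is 3–2–7–1 at 14.

14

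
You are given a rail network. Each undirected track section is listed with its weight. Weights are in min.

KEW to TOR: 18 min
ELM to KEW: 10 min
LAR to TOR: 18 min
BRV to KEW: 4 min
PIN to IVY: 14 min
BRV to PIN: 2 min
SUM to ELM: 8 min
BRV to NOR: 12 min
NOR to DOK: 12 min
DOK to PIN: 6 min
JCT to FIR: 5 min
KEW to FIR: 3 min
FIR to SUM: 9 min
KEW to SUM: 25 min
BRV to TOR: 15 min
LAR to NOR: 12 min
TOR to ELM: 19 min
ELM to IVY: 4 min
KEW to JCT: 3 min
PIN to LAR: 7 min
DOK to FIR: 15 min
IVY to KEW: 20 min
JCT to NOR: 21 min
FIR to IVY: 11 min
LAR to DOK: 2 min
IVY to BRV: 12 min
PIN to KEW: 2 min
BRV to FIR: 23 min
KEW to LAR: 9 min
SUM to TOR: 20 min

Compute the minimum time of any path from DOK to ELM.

18 min

Running Dijkstra from DOK:
DOK: 0
LAR: 2  (via DOK)
PIN: 6  (via DOK)
BRV: 8  (via PIN)
KEW: 8  (via PIN)
JCT: 11  (via KEW)
FIR: 11  (via KEW)
NOR: 12  (via DOK)
ELM: 18  (via KEW)
Shortest route: DOK → PIN → KEW → ELM = 18 min.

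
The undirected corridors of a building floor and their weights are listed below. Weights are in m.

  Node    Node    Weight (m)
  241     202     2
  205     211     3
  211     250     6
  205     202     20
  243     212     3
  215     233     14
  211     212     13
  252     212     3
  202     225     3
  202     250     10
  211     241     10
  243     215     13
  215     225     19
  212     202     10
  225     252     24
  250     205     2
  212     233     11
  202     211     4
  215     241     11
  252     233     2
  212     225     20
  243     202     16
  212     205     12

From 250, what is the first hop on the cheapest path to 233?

Enumerating some paths:
250 → 205 → 211 → 212 → 252 → 233: 2+3+13+3+2 = 23
250 → 205 → 212 → 252 → 233: 2+12+3+2 = 19
The minimum is 19 m via 250 → 205 → 212 → 252 → 233.
So from 250 the first move is to 205.

205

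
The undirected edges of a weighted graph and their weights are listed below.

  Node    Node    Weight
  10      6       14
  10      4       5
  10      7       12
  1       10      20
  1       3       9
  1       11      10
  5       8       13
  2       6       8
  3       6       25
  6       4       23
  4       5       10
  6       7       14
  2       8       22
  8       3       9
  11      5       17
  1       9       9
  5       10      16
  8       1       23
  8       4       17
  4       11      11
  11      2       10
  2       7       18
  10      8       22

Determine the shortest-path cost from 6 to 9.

37

Shortest distances from 6:
6: 0
2: 8  (via 6)
7: 14  (via 6)
10: 14  (via 6)
11: 18  (via 2)
4: 19  (via 10)
3: 25  (via 6)
1: 28  (via 11)
5: 29  (via 4)
8: 30  (via 2)
9: 37  (via 1)
Shortest route: 6 → 2 → 11 → 1 → 9 = 37.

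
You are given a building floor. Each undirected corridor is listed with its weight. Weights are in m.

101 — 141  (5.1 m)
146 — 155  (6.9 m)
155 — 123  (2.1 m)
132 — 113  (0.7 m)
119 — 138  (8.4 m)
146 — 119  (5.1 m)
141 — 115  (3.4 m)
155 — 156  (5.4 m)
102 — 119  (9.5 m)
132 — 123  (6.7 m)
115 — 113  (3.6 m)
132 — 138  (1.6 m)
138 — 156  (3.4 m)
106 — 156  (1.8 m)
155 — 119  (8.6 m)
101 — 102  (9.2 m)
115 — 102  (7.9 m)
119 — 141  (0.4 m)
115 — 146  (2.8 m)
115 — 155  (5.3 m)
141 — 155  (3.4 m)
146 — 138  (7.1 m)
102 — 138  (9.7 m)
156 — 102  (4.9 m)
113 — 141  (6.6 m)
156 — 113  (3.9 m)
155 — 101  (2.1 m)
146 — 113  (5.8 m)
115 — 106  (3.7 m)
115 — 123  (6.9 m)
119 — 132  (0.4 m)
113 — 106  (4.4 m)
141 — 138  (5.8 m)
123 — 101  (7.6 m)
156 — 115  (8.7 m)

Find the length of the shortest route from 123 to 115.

Enumerating some paths:
123 - 155 - 115: 2.1+5.3 = 7.4
123 - 155 - 141 - 115: 2.1+3.4+3.4 = 8.9
123 - 155 - 141 - 119 - 132 - 113 - 115: 2.1+3.4+0.4+0.4+0.7+3.6 = 10.6
123 - 115: 6.9 = 6.9
The minimum is 6.9 m via 123 - 115.

6.9 m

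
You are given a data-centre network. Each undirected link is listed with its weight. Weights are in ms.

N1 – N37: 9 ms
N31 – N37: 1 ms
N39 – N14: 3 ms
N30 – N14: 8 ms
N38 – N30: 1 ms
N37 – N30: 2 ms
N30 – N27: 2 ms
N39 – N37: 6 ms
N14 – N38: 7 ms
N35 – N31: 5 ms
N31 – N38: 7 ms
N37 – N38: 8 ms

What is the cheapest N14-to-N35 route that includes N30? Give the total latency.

Best N14 to N30: N14 → N30 costing 8
Best N30 to N35: N30 → N37 → N31 → N35 costing 8
Total via N30: 8 + 8 = 16 ms.

16 ms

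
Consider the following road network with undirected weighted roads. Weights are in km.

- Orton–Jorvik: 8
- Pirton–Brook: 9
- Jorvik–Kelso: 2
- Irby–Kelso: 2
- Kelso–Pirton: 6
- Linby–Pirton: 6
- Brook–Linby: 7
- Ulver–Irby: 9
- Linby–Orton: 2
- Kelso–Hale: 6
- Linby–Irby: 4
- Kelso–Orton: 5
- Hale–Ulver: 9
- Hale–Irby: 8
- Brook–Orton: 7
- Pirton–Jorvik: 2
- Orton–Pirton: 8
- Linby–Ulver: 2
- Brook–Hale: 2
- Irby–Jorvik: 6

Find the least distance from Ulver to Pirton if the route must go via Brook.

Best Ulver to Brook: Ulver → Linby → Brook costing 9
Best Brook to Pirton: Brook → Pirton costing 9
Total via Brook: 9 + 9 = 18 km.

18 km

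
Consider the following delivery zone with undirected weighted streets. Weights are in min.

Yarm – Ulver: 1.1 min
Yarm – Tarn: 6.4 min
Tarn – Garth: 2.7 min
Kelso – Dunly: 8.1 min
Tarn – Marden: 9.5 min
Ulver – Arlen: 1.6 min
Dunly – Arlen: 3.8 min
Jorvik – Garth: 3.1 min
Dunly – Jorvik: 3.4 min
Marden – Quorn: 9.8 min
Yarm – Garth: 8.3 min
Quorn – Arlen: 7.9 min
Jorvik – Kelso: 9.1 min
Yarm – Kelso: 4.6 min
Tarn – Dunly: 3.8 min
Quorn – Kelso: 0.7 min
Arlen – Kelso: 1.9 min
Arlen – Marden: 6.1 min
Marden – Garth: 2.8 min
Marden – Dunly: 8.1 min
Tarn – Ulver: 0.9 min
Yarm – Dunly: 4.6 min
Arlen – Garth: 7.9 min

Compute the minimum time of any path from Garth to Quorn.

7.8 min

Shortest distances from Garth:
Garth: 0
Tarn: 2.7  (via Garth)
Marden: 2.8  (via Garth)
Jorvik: 3.1  (via Garth)
Ulver: 3.6  (via Tarn)
Yarm: 4.7  (via Ulver)
Arlen: 5.2  (via Ulver)
Dunly: 6.5  (via Tarn)
Kelso: 7.1  (via Arlen)
Quorn: 7.8  (via Kelso)
Shortest route: Garth–Tarn–Ulver–Arlen–Kelso–Quorn = 7.8 min.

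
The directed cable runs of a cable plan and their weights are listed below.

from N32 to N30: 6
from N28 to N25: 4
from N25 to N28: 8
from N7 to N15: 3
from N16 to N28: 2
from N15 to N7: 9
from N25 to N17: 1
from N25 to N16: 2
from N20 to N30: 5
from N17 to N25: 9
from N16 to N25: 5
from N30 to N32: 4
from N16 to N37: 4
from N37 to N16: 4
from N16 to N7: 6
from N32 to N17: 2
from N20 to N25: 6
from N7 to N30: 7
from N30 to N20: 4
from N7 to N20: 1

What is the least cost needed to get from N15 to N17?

Shortest distances from N15:
N15: 0
N7: 9  (via N15)
N20: 10  (via N7)
N30: 15  (via N20)
N25: 16  (via N20)
N17: 17  (via N25)
Shortest route: N15 → N7 → N20 → N25 → N17 = 17.

17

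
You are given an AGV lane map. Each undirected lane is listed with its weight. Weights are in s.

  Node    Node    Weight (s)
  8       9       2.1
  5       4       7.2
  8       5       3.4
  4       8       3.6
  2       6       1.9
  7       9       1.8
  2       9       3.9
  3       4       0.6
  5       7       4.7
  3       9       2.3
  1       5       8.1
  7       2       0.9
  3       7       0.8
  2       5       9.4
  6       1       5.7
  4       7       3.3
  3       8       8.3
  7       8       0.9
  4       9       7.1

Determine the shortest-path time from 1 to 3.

9.3 s

Candidate routes:
1 → 6 → 2 → 7 → 3: 5.7+1.9+0.9+0.8 = 9.3
1 → 5 → 8 → 7 → 3: 8.1+3.4+0.9+0.8 = 13.2
1 → 6 → 2 → 7 → 4 → 3: 5.7+1.9+0.9+3.3+0.6 = 12.4
1 → 6 → 2 → 7 → 9 → 3: 5.7+1.9+0.9+1.8+2.3 = 12.6
Cheapest is 1 → 6 → 2 → 7 → 3 at 9.3 s.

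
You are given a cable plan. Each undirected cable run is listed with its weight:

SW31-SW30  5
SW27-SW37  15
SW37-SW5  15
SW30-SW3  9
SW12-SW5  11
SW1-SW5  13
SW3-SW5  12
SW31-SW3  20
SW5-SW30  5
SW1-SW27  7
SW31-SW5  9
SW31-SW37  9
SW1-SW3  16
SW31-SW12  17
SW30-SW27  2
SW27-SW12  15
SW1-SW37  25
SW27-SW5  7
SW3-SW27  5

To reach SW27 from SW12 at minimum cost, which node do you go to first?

Candidate routes:
SW12–SW27: 15 = 15
SW12–SW5–SW30–SW27: 11+5+2 = 18
SW12–SW5–SW27: 11+7 = 18
Cheapest is SW12–SW27 at 15.
So from SW12 the first move is to SW27.

SW27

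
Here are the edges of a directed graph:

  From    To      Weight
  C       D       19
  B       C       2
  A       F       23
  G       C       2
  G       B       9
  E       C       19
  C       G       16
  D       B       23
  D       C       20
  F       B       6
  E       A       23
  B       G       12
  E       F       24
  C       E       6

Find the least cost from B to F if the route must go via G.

44

Shortest B→G: B–G = 12
Shortest G→F: G–C–E–F = 32
Total via G: 12 + 32 = 44.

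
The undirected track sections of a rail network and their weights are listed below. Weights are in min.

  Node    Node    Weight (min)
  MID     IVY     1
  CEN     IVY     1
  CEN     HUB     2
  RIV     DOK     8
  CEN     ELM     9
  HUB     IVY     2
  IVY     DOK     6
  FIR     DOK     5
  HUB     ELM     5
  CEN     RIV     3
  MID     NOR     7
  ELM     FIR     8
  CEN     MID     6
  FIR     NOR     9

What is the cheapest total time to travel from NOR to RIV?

Shortest distances from NOR:
NOR: 0
MID: 7  (via NOR)
IVY: 8  (via MID)
FIR: 9  (via NOR)
CEN: 9  (via IVY)
HUB: 10  (via IVY)
RIV: 12  (via CEN)
Shortest route: NOR → MID → IVY → CEN → RIV = 12 min.

12 min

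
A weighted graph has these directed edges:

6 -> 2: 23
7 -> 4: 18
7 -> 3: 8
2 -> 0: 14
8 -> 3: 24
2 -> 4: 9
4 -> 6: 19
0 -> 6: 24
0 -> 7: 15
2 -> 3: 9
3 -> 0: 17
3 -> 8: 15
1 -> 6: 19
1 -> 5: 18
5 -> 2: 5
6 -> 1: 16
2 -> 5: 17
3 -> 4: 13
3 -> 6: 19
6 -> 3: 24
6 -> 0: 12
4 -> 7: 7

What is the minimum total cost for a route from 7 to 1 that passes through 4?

Best 7 to 4: 7–4 costing 18
Best 4 to 1: 4–6–1 costing 35
Total via 4: 18 + 35 = 53.

53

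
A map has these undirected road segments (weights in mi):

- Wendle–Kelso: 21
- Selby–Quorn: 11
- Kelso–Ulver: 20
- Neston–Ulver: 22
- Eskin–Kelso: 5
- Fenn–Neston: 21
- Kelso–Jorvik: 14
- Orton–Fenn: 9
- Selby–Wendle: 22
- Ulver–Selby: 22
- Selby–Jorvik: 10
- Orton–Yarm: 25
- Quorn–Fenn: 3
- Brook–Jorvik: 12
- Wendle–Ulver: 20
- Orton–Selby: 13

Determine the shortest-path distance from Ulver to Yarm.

Candidate routes:
Ulver–Selby–Quorn–Fenn–Orton–Yarm: 22+11+3+9+25 = 70
Ulver–Selby–Orton–Yarm: 22+13+25 = 60
Ulver–Neston–Fenn–Orton–Yarm: 22+21+9+25 = 77
The minimum is 60 mi via Ulver–Selby–Orton–Yarm.

60 mi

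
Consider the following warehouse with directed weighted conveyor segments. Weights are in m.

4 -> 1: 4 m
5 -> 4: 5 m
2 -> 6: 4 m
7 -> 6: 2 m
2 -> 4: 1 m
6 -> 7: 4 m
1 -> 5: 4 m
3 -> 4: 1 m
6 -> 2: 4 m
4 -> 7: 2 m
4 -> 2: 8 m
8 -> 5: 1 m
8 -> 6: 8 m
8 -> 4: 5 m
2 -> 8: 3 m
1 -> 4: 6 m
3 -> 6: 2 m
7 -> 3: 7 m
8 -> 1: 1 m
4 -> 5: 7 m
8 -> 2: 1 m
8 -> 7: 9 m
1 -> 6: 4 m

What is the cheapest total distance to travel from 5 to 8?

Settle nodes by increasing distance from 5:
5: 0
4: 5  (via 5)
7: 7  (via 4)
1: 9  (via 4)
6: 9  (via 7)
2: 13  (via 4)
3: 14  (via 7)
8: 16  (via 2)
Shortest route: 5–4–2–8 = 16 m.

16 m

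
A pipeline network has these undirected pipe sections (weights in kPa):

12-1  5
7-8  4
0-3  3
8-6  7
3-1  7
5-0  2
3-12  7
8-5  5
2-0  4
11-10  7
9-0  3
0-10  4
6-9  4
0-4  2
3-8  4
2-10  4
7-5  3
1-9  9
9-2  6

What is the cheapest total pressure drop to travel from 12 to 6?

Compare a few routes:
12–3–8–6: 7+4+7 = 18
12–3–0–9–6: 7+3+3+4 = 17
12–1–3–0–9–6: 5+7+3+3+4 = 22
12–1–9–6: 5+9+4 = 18
Cheapest is 12–3–0–9–6 at 17 kPa.

17 kPa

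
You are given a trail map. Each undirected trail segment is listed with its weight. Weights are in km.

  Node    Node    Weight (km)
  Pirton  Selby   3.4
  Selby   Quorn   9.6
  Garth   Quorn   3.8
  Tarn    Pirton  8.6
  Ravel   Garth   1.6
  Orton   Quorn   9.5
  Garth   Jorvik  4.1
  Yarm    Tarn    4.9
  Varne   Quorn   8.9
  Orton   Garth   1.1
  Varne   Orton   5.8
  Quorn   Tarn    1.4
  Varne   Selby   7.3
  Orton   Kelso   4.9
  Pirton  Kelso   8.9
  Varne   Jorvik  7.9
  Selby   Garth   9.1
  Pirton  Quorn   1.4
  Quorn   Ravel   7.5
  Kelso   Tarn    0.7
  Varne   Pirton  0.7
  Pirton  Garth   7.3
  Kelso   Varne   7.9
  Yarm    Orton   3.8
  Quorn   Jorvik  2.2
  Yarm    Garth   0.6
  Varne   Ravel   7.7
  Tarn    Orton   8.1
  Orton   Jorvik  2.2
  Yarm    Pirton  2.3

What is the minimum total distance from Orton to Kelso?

4.9 km

Shortest distances from Orton:
Orton: 0
Garth: 1.1  (via Orton)
Yarm: 1.7  (via Garth)
Jorvik: 2.2  (via Orton)
Ravel: 2.7  (via Garth)
Pirton: 4  (via Yarm)
Quorn: 4.4  (via Jorvik)
Varne: 4.7  (via Pirton)
Kelso: 4.9  (via Orton)
Shortest route: Orton → Kelso = 4.9 km.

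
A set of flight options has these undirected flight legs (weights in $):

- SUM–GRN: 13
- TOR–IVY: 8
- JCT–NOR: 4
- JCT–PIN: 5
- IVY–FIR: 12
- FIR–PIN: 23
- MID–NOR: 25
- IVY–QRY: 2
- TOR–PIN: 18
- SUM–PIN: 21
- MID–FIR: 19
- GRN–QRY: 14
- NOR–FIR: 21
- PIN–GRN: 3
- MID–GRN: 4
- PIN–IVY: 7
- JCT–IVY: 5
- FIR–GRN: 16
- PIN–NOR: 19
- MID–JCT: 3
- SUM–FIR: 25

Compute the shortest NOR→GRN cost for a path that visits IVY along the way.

$19

Best NOR to IVY: NOR → JCT → IVY costing 9
Shortest IVY→GRN: IVY → PIN → GRN = 10
Total via IVY: 9 + 10 = $19.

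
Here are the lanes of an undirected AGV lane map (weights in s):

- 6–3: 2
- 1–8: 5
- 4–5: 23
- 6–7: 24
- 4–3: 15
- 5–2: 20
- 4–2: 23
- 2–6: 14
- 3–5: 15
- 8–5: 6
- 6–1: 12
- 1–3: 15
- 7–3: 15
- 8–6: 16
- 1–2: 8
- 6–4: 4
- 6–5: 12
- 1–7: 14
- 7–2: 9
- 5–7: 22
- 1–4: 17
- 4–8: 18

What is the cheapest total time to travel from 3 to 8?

18 s

Settle nodes by increasing distance from 3:
3: 0
6: 2  (via 3)
4: 6  (via 6)
1: 14  (via 6)
5: 14  (via 6)
7: 15  (via 3)
2: 16  (via 6)
8: 18  (via 6)
Shortest route: 3 → 6 → 8 = 18 s.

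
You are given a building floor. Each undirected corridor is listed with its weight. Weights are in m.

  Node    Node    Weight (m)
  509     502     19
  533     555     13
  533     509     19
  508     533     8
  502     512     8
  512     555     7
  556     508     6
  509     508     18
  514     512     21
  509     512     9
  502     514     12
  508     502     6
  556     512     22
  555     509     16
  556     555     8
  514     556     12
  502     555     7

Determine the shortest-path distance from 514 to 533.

Compare a few routes:
514 → 556 → 508 → 533: 12+6+8 = 26
514 → 502 → 555 → 533: 12+7+13 = 32
The minimum is 26 m via 514 → 556 → 508 → 533.

26 m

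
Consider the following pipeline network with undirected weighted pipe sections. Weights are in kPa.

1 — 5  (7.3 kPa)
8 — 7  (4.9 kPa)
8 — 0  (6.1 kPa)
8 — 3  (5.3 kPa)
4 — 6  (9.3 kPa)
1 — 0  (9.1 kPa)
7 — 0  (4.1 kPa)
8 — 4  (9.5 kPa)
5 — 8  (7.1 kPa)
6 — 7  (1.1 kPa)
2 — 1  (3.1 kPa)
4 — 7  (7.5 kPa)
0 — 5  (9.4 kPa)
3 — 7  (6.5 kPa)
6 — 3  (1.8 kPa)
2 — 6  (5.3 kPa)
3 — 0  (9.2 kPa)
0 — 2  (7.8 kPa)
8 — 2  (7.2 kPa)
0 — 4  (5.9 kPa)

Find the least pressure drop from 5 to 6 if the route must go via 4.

23.9 kPa

Shortest 5→4: 5–0–4 = 15.3
Shortest 4→6: 4–7–6 = 8.6
Total via 4: 15.3 + 8.6 = 23.9 kPa.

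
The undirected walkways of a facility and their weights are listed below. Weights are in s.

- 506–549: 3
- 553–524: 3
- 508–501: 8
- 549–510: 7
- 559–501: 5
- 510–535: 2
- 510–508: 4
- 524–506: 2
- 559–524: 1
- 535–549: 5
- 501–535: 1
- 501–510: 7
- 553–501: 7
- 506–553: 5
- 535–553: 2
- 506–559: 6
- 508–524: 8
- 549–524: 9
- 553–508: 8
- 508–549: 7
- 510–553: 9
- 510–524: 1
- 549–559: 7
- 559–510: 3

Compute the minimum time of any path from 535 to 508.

Running Dijkstra from 535:
535: 0
501: 1  (via 535)
510: 2  (via 535)
553: 2  (via 535)
524: 3  (via 510)
559: 4  (via 524)
549: 5  (via 535)
506: 5  (via 524)
508: 6  (via 510)
Shortest route: 535–510–508 = 6 s.

6 s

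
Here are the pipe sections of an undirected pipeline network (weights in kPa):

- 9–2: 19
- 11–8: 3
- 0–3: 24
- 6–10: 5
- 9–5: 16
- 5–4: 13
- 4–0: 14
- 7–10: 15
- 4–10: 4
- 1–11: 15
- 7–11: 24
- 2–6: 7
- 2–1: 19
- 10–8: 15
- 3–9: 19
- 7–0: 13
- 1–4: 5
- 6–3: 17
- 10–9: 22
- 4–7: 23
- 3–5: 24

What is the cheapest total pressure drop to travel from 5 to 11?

33 kPa

Compare a few routes:
5 → 4 → 10 → 8 → 11: 13+4+15+3 = 35
5 → 4 → 10 → 7 → 11: 13+4+15+24 = 56
5 → 4 → 1 → 11: 13+5+15 = 33
5 → 9 → 10 → 8 → 11: 16+22+15+3 = 56
The minimum is 33 kPa via 5 → 4 → 1 → 11.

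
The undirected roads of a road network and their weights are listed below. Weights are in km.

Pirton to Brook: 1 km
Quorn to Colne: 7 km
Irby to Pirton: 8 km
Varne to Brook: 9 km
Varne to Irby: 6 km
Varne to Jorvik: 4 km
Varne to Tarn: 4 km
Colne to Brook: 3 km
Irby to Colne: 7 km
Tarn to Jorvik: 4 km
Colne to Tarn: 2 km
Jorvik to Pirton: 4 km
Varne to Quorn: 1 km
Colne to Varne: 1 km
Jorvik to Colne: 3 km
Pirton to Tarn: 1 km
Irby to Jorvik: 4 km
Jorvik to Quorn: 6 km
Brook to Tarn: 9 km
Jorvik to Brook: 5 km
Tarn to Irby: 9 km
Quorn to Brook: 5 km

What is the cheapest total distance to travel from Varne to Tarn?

Candidate routes:
Varne - Tarn: 4 = 4
Varne - Colne - Tarn: 1+2 = 3
Varne - Colne - Brook - Pirton - Tarn: 1+3+1+1 = 6
Cheapest is Varne - Colne - Tarn at 3 km.

3 km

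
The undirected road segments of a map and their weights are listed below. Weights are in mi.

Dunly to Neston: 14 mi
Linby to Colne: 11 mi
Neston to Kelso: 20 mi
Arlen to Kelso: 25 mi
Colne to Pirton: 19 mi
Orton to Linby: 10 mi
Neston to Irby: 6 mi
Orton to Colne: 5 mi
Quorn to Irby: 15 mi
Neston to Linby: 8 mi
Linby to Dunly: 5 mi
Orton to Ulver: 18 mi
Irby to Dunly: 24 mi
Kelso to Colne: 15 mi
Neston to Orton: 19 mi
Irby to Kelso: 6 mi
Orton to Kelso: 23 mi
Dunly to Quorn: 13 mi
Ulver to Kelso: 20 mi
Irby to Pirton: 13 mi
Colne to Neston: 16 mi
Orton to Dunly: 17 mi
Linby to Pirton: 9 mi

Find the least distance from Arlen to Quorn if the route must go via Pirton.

71 mi

Shortest Arlen→Pirton: Arlen → Kelso → Irby → Pirton = 44
Best Pirton to Quorn: Pirton → Linby → Dunly → Quorn costing 27
Total via Pirton: 44 + 27 = 71 mi.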